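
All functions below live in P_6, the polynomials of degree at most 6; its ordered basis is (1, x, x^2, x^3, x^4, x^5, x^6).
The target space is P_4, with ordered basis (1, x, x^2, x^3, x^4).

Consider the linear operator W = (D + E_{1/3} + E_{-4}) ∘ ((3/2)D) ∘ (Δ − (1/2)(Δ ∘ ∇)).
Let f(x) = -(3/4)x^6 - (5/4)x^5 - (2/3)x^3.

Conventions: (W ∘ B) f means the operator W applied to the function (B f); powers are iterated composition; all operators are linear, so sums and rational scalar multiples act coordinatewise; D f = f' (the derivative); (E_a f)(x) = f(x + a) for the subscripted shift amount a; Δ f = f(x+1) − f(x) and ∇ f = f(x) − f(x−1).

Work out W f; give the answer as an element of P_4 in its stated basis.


the result is g(x) = -(135/2)x^4 + 285x^3 - (6195/2)x^2 + (14191/2)x - 260165/36

Δ f = -(9/2)x^5 - (35/2)x^4 - (55/2)x^3 - (103/4)x^2 - (51/4)x - 8/3
∇ f = -(9/2)x^5 + 5x^4 - (5/2)x^3 - (13/4)x^2 + (15/4)x - 7/6
Δ ∇ f = -(45/2)x^4 - 25x^3 - (45/2)x^2 - (33/2)x - 3/2
(-(1/2)(Δ ∘ ∇)) f = (45/4)x^4 + (25/2)x^3 + (45/4)x^2 + (33/4)x + 3/4
(Δ − (1/2)(Δ ∘ ∇)) f = -(9/2)x^5 - (25/4)x^4 - 15x^3 - (29/2)x^2 - (9/2)x - 23/12
D (Δ − (1/2)(Δ ∘ ∇)) f = -(45/2)x^4 - 25x^3 - 45x^2 - 29x - 9/2
((3/2)D) (Δ − (1/2)(Δ ∘ ∇)) f = -(135/4)x^4 - (75/2)x^3 - (135/2)x^2 - (87/2)x - 27/4
D ((3/2)D) (Δ − (1/2)(Δ ∘ ∇)) f = -135x^3 - (225/2)x^2 - 135x - 87/2
E_{1/3} ((3/2)D) (Δ − (1/2)(Δ ∘ ∇)) f = -(135/4)x^4 - (165/2)x^3 - (255/2)x^2 - 106x - 275/9
E_{-4} ((3/2)D) (Δ − (1/2)(Δ ∘ ∇)) f = -(135/4)x^4 + (1005/2)x^3 - (5715/2)x^2 + (14673/2)x - 28611/4
(D + E_{1/3} + E_{-4}) ((3/2)D) (Δ − (1/2)(Δ ∘ ∇)) f = -(135/2)x^4 + 285x^3 - (6195/2)x^2 + (14191/2)x - 260165/36


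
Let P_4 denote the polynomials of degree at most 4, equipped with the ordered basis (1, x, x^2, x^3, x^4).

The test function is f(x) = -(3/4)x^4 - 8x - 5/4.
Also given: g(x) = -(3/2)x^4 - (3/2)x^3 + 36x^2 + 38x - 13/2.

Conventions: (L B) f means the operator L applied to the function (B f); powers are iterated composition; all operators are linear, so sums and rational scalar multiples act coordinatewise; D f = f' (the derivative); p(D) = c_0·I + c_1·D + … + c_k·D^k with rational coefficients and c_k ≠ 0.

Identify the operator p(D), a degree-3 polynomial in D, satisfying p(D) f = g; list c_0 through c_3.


p(D) = 2·I + (1/2)·D − 4·D^2 − 3·D^3, i.e. c_0 = 2, c_1 = 1/2, c_2 = -4, c_3 = -3

D^0 f = -(3/4)x^4 - 8x - 5/4
D^1 f = -3x^3 - 8
D^2 f = -9x^2
D^3 f = -18x
matching coefficients of g against c_0 f + c_1 Df + … from the top degree down determines the c_i
solution: c_0 = 2, c_1 = 1/2, c_2 = -4, c_3 = -3


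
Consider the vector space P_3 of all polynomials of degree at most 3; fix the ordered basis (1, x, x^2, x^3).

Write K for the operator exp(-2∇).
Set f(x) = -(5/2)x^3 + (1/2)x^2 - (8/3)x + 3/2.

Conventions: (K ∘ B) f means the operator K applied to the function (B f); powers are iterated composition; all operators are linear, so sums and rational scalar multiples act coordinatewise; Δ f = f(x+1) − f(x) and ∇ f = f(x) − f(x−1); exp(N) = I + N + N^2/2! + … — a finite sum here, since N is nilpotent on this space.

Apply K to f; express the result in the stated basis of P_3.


order-1 term: 15x^2 - 17x + 34/3
order-2 term: -30x + 32
order-3 term: 20
the series for exp(-2∇) f terminates at order 3
exp(-2∇) f = -(5/2)x^3 + (31/2)x^2 - (149/3)x + 389/6

the image equals g(x) = -(5/2)x^3 + (31/2)x^2 - (149/3)x + 389/6


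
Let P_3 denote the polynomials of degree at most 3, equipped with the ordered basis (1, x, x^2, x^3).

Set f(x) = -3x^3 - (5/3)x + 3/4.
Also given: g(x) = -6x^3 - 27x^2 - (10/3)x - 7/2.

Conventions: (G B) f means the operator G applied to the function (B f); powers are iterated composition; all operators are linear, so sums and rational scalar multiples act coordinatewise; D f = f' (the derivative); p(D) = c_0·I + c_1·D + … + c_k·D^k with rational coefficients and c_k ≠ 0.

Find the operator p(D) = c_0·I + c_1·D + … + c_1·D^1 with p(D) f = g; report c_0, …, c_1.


c_0 = 2, c_1 = 3

D^0 f = -3x^3 - (5/3)x + 3/4
D^1 f = -9x^2 - 5/3
matching coefficients of g against c_0 f + c_1 Df + … from the top degree down determines the c_i
solution: c_0 = 2, c_1 = 3


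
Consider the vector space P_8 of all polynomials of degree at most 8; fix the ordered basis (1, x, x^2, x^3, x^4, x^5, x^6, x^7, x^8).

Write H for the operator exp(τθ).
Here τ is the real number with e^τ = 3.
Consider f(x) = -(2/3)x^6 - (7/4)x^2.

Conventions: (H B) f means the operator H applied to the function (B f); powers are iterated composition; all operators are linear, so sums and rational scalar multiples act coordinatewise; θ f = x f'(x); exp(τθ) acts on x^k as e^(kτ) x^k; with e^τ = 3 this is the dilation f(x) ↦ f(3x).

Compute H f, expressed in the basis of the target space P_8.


the result is g(x) = -486x^6 - (63/4)x^2

exp(τθ) x^k = e^(kτ) x^k; with e^τ = 3 this sends x^k to 3^k x^k
x^2 ↦ 9 x^2
x^6 ↦ 729 x^6
applying this coordinatewise to f: exp(τθ) f = -486x^6 - (63/4)x^2


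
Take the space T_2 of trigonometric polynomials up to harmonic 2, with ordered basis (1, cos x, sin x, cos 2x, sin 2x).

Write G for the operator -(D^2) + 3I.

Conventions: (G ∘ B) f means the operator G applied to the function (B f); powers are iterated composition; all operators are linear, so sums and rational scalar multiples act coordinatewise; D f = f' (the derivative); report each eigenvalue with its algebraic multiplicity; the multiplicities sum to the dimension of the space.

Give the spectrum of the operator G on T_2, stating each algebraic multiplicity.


image of 1: 3
image of cos x: 4cos x
image of sin x: 4sin x
image of cos 2x: 7cos 2x
image of sin 2x: 7sin 2x
the matrix is diagonal; its diagonal is (3, 4, 4, 7, 7)
for a triangular matrix the eigenvalues are the diagonal entries, with algebraic multiplicity their repetition count

λ = 3 (multiplicity 1), λ = 4 (multiplicity 2), λ = 7 (multiplicity 2)


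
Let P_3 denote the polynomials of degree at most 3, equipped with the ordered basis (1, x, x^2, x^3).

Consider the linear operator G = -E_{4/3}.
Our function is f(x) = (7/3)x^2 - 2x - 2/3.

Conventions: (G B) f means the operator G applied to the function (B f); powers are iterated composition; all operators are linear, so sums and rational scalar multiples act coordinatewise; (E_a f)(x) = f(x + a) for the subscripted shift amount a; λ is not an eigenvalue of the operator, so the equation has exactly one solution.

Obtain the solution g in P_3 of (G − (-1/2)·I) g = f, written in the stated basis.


write g with unknown coordinates in the stated basis and equate coefficients in (G − (-1/2)·I) g = f
solving from the highest basis element down gives g = -(14/3)x^2 + (260/9)x - 532/9
check: G g = (14/3)x^2 - (148/9)x + 260/9
so G g − (-1/2)·g = (7/3)x^2 - 2x - 2/3 = f ✓

g(x) = -(14/3)x^2 + (260/9)x - 532/9


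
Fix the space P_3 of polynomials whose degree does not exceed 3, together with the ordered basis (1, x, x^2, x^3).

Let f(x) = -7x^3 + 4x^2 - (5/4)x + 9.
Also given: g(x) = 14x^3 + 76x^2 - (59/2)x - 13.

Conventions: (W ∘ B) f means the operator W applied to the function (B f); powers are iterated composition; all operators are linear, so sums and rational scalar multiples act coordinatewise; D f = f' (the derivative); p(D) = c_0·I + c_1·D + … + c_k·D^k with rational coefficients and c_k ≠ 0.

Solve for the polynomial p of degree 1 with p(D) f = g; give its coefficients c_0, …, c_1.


p(D) = -2·I − 4·D, i.e. c_0 = -2, c_1 = -4

D^0 f = -7x^3 + 4x^2 - (5/4)x + 9
D^1 f = -21x^2 + 8x - 5/4
matching coefficients of g against c_0 f + c_1 Df + … from the top degree down determines the c_i
solution: c_0 = -2, c_1 = -4


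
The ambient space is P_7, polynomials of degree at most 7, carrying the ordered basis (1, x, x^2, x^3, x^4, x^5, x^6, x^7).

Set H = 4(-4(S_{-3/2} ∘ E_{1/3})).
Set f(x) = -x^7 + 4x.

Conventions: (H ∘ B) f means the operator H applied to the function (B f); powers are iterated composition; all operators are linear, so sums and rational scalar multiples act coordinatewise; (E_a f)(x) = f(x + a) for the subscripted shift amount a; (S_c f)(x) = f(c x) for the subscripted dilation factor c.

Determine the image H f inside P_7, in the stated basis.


g(x) = -(2187/8)x^7 + (1701/4)x^6 - (567/2)x^5 + 105x^4 - (70/3)x^3 + (28/9)x^2 + (23272/243)x - 46640/2187

E_{1/3} f = -x^7 - (7/3)x^6 - (7/3)x^5 - (35/27)x^4 - (35/81)x^3 - (7/81)x^2 + (2909/729)x + 2915/2187
S_{-3/2} E_{1/3} f = (2187/128)x^7 - (1701/64)x^6 + (567/32)x^5 - (105/16)x^4 + (35/24)x^3 - (7/36)x^2 - (2909/486)x + 2915/2187
(-4(S_{-3/2} ∘ E_{1/3})) f = -(2187/32)x^7 + (1701/16)x^6 - (567/8)x^5 + (105/4)x^4 - (35/6)x^3 + (7/9)x^2 + (5818/243)x - 11660/2187
(4(-4(S_{-3/2} ∘ E_{1/3}))) f = -(2187/8)x^7 + (1701/4)x^6 - (567/2)x^5 + 105x^4 - (70/3)x^3 + (28/9)x^2 + (23272/243)x - 46640/2187


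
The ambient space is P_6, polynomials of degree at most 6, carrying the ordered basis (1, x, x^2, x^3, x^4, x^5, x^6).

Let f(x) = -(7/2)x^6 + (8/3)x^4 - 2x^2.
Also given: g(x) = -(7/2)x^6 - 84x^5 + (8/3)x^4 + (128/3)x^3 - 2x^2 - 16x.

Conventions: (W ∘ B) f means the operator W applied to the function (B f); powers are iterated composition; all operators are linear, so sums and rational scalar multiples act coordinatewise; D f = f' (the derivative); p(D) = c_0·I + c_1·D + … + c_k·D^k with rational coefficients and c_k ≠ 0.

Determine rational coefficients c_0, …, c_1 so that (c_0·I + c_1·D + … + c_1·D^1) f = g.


p(D) = I + 4·D, i.e. c_0 = 1, c_1 = 4

D^0 f = -(7/2)x^6 + (8/3)x^4 - 2x^2
D^1 f = -21x^5 + (32/3)x^3 - 4x
matching coefficients of g against c_0 f + c_1 Df + … from the top degree down determines the c_i
solution: c_0 = 1, c_1 = 4


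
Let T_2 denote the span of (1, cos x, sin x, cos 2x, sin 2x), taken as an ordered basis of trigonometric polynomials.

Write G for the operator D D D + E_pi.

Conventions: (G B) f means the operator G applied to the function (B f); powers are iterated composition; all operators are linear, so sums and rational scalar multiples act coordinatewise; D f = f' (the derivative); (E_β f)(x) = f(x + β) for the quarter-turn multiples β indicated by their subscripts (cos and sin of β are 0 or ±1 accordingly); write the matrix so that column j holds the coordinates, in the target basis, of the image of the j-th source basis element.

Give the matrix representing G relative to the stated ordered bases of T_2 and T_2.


image of 1: 1
image of cos x: -cos x + sin x
image of sin x: -cos x - sin x
image of cos 2x: cos 2x + 8sin 2x
image of sin 2x: -8cos 2x + sin 2x
each image's coordinates form column j of the matrix

the matrix is [[1, 0, 0, 0, 0]; [0, -1, -1, 0, 0]; [0, 1, -1, 0, 0]; [0, 0, 0, 1, -8]; [0, 0, 0, 8, 1]] (rows listed top to bottom)


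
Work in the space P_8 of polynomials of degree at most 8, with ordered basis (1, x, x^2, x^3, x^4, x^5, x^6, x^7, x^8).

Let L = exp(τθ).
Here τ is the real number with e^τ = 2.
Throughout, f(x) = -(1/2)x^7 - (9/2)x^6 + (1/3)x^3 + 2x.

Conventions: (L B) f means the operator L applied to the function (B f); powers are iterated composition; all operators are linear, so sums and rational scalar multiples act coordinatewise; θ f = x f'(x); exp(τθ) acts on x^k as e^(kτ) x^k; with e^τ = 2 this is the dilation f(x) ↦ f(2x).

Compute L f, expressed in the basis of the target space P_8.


the result is g(x) = -64x^7 - 288x^6 + (8/3)x^3 + 4x

exp(τθ) x^k = e^(kτ) x^k; with e^τ = 2 this sends x^k to 2^k x^k
x ↦ 2 x
x^3 ↦ 8 x^3
x^6 ↦ 64 x^6
x^7 ↦ 128 x^7
applying this coordinatewise to f: exp(τθ) f = -64x^7 - 288x^6 + (8/3)x^3 + 4x


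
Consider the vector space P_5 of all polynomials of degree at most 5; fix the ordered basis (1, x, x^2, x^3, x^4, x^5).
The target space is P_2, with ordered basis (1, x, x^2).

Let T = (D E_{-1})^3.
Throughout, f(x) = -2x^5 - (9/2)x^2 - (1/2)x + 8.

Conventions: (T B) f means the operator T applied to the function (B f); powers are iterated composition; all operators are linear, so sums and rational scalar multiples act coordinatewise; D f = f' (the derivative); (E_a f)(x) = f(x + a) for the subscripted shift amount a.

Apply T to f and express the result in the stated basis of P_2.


the image equals g(x) = -120x^2 + 720x - 1080

E_{-1} f = -2x^5 + 10x^4 - 20x^3 + (31/2)x^2 - (3/2)x + 6
D E_{-1} f = -10x^4 + 40x^3 - 60x^2 + 31x - 3/2
E_{-1} (D E_{-1}) f = -10x^4 + 80x^3 - 240x^2 + 311x - 285/2
D E_{-1} (D E_{-1}) f = -40x^3 + 240x^2 - 480x + 311
E_{-1} (D E_{-1}) (D E_{-1}) f = -40x^3 + 360x^2 - 1080x + 1071
D E_{-1} (D E_{-1}) (D E_{-1}) f = -120x^2 + 720x - 1080


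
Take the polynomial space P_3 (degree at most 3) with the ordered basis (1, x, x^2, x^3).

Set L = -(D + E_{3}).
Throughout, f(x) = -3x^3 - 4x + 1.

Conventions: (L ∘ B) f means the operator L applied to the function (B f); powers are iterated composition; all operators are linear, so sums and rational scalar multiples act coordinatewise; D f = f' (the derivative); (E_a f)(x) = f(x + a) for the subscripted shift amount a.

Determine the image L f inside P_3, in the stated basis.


D f = -9x^2 - 4
E_{3} f = -3x^3 - 27x^2 - 85x - 92
(D + E_{3}) f = -3x^3 - 36x^2 - 85x - 96
(-(D + E_{3})) f = 3x^3 + 36x^2 + 85x + 96

the result is g(x) = 3x^3 + 36x^2 + 85x + 96


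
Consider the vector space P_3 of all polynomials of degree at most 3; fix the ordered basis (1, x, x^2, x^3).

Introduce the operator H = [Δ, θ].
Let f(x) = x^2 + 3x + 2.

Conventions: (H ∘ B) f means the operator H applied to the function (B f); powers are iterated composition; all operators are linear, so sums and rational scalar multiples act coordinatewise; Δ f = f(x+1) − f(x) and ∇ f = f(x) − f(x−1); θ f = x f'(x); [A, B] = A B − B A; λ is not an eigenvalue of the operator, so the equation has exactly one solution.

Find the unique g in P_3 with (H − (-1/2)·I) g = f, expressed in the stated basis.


write g with unknown coordinates in the stated basis and equate coefficients in (H − (-1/2)·I) g = f
solving from the highest basis element down gives g = 2x^2 - 2x
check: H g = 4x + 2
so H g − (-1/2)·g = x^2 + 3x + 2 = f ✓

the image equals g(x) = 2x^2 - 2x


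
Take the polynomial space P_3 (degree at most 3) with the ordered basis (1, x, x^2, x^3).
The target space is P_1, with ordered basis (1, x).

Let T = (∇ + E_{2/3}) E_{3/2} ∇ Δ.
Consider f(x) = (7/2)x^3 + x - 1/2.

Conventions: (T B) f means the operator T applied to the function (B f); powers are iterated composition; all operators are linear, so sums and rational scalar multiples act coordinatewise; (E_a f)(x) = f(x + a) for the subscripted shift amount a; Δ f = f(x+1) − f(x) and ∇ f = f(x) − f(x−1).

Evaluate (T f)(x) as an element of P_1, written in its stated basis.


Δ f = (21/2)x^2 + (21/2)x + 9/2
∇ Δ f = 21x
E_{3/2} ∇ Δ f = 21x + 63/2
∇ (E_{3/2} ∇) Δ f = 21
E_{2/3} (E_{3/2} ∇) Δ f = 21x + 91/2
(∇ + E_{2/3}) (E_{3/2} ∇) Δ f = 21x + 133/2

the image equals g(x) = 21x + 133/2


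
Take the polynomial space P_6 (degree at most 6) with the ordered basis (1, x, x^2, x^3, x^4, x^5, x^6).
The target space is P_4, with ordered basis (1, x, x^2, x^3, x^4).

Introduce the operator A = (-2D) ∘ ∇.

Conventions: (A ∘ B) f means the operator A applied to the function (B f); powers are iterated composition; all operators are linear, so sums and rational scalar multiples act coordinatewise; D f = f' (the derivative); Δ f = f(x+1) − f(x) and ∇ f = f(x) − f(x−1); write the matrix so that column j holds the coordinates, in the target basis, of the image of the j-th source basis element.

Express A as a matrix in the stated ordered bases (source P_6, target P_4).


image of 1: 0
image of x: 0
image of x^2: -4
image of x^3: -12x + 6
image of x^4: -24x^2 + 24x - 8
image of x^5: -40x^3 + 60x^2 - 40x + 10
image of x^6: -60x^4 + 120x^3 - 120x^2 + 60x - 12
each image's coordinates form column j of the matrix

the matrix is [[0, 0, -4, 6, -8, 10, -12]; [0, 0, 0, -12, 24, -40, 60]; [0, 0, 0, 0, -24, 60, -120]; [0, 0, 0, 0, 0, -40, 120]; [0, 0, 0, 0, 0, 0, -60]] (rows listed top to bottom)


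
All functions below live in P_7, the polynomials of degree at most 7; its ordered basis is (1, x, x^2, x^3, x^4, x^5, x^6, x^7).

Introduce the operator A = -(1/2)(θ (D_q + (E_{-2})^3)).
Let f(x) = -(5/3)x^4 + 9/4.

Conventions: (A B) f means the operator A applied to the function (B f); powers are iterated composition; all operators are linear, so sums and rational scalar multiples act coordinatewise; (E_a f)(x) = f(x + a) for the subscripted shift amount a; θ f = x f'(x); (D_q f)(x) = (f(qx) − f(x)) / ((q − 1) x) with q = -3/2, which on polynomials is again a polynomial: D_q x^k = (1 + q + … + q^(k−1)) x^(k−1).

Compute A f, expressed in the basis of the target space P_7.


D_q f = (65/24)x^3
E_{-2} f = -(5/3)x^4 + (40/3)x^3 - 40x^2 + (160/3)x - 293/12
E_{-2} E_{-2} f = -(5/3)x^4 + (80/3)x^3 - 160x^2 + (1280/3)x - 5093/12
E_{-2} E_{-2} E_{-2} f = -(5/3)x^4 + 40x^3 - 360x^2 + 1440x - 8631/4
(D_q + (E_{-2})^3) f = -(5/3)x^4 + (1025/24)x^3 - 360x^2 + 1440x - 8631/4
θ (D_q + (E_{-2})^3) f = -(20/3)x^4 + (1025/8)x^3 - 720x^2 + 1440x
(-(1/2)(θ (D_q + (E_{-2})^3))) f = (10/3)x^4 - (1025/16)x^3 + 360x^2 - 720x

the image equals g(x) = (10/3)x^4 - (1025/16)x^3 + 360x^2 - 720x


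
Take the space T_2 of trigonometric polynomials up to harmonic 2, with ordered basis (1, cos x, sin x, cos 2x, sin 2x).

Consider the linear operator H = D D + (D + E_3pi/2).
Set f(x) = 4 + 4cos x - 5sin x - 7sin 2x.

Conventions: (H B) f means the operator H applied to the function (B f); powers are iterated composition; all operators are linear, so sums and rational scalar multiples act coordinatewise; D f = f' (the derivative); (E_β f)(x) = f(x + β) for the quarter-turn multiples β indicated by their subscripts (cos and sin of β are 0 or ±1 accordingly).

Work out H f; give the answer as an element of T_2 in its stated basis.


g(x) = 4 - 4cos x + 5sin x - 14cos 2x + 35sin 2x

D f = -5cos x - 4sin x - 14cos 2x
D D f = -4cos x + 5sin x + 28sin 2x
D f = -5cos x - 4sin x - 14cos 2x
E_3pi/2 f = 4 + 5cos x + 4sin x + 7sin 2x
(D + E_3pi/2) f = 4 - 14cos 2x + 7sin 2x
(D D + (D + E_3pi/2)) f = 4 - 4cos x + 5sin x - 14cos 2x + 35sin 2x


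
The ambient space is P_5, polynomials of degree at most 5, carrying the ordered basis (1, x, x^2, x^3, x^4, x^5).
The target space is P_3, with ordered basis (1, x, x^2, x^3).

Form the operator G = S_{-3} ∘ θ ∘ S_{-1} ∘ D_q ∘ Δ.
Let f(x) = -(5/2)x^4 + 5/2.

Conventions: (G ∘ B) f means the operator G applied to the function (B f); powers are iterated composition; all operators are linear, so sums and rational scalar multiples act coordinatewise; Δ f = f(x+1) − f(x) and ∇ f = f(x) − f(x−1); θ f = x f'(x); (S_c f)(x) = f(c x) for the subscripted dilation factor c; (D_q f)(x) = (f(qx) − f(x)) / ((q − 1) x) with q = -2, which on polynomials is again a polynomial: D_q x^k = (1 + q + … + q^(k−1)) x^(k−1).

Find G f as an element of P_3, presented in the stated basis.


Δ f = -10x^3 - 15x^2 - 10x - 5/2
D_q Δ f = -30x^2 + 15x - 10
S_{-1} (D_q ∘ Δ) f = -30x^2 - 15x - 10
θ S_{-1} (D_q ∘ Δ) f = -60x^2 - 15x
S_{-3} θ S_{-1} (D_q ∘ Δ) f = -540x^2 + 45x

g(x) = -540x^2 + 45x


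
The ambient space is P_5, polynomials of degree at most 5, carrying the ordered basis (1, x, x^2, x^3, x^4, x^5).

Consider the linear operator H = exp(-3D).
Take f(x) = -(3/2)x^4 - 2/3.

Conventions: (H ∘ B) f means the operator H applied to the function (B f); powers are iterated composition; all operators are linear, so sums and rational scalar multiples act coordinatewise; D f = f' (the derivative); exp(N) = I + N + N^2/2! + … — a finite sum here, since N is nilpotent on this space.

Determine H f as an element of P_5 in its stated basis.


order-1 term: 18x^3
order-2 term: -81x^2
order-3 term: 162x
order-4 term: -243/2
the series for exp(-3D) f terminates at order 4
exp(-3D) f = -(3/2)x^4 + 18x^3 - 81x^2 + 162x - 733/6

the image equals g(x) = -(3/2)x^4 + 18x^3 - 81x^2 + 162x - 733/6


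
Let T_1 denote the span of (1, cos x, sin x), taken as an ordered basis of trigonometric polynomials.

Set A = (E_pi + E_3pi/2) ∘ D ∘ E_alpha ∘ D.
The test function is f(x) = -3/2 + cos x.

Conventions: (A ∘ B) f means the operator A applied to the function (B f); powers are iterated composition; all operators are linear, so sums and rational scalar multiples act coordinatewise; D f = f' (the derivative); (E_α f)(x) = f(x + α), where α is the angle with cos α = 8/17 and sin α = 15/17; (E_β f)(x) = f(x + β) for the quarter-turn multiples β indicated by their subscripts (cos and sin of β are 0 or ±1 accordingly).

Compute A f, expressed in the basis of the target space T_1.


D f = -sin x
E_alpha D f = -(15/17)cos x - (8/17)sin x
D E_alpha D f = -(8/17)cos x + (15/17)sin x
E_pi (D ∘ E_alpha ∘ D) f = (8/17)cos x - (15/17)sin x
E_3pi/2 (D ∘ E_alpha ∘ D) f = -(15/17)cos x - (8/17)sin x
(E_pi + E_3pi/2) (D ∘ E_alpha ∘ D) f = -(7/17)cos x - (23/17)sin x

g(x) = -(7/17)cos x - (23/17)sin x


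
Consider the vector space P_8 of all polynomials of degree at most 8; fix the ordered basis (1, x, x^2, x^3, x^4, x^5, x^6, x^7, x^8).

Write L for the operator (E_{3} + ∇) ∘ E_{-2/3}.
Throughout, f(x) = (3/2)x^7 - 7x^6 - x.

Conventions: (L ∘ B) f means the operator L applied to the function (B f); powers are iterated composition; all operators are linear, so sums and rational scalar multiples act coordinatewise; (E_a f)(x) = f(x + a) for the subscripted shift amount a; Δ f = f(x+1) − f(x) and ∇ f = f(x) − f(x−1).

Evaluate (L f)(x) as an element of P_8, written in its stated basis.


E_{-2/3} f = (3/2)x^7 - 14x^6 + 42x^5 - (560/9)x^4 + (1400/27)x^3 - (224/9)x^2 + (1325/243)x - 26/729
E_{3} E_{-2/3} f = (3/2)x^7 + (35/2)x^6 + (147/2)x^5 + (1715/18)x^4 - (12005/54)x^3 - (16807/18)x^2 - (588731/486)x - 826945/1458
∇ E_{-2/3} f = (21/2)x^6 - (231/2)x^5 + (945/2)x^4 - (18025/18)x^3 + (21427/18)x^2 - (13657/18)x + 98131/486
(E_{3} + ∇) E_{-2/3} f = (3/2)x^7 + 28x^6 - 42x^5 + (5110/9)x^4 - (33040/27)x^3 + (770/3)x^2 - (478735/243)x - 266276/729

the result is g(x) = (3/2)x^7 + 28x^6 - 42x^5 + (5110/9)x^4 - (33040/27)x^3 + (770/3)x^2 - (478735/243)x - 266276/729


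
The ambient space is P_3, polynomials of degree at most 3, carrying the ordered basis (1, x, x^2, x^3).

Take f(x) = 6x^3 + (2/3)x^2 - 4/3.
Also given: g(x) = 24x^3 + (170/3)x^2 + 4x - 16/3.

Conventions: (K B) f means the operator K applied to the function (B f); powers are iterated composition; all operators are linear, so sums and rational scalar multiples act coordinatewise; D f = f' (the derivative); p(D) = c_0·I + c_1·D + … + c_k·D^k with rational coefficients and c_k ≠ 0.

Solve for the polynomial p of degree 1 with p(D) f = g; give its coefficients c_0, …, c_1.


D^0 f = 6x^3 + (2/3)x^2 - 4/3
D^1 f = 18x^2 + (4/3)x
matching coefficients of g against c_0 f + c_1 Df + … from the top degree down determines the c_i
solution: c_0 = 4, c_1 = 3

c_0 = 4, c_1 = 3


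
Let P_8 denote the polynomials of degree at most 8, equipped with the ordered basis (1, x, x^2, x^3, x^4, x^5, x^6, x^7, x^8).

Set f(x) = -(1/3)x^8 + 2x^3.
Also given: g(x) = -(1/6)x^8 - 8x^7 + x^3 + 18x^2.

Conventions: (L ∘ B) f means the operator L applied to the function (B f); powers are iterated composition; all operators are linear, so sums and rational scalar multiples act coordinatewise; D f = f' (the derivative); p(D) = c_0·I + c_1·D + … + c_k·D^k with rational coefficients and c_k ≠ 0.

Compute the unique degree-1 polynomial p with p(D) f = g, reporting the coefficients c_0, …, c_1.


D^0 f = -(1/3)x^8 + 2x^3
D^1 f = -(8/3)x^7 + 6x^2
matching coefficients of g against c_0 f + c_1 Df + … from the top degree down determines the c_i
solution: c_0 = 1/2, c_1 = 3

p(D) = (1/2)·I + 3·D, i.e. c_0 = 1/2, c_1 = 3


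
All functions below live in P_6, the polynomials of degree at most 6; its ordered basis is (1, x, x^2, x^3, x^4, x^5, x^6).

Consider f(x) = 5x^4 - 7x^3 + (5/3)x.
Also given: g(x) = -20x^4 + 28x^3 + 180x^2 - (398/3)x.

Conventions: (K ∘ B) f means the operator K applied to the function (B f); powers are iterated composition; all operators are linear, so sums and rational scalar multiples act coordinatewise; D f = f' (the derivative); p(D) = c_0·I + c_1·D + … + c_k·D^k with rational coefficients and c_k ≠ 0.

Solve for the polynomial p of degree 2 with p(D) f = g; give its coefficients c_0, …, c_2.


D^0 f = 5x^4 - 7x^3 + (5/3)x
D^1 f = 20x^3 - 21x^2 + 5/3
D^2 f = 60x^2 - 42x
matching coefficients of g against c_0 f + c_1 Df + … from the top degree down determines the c_i
solution: c_0 = -4, c_1 = 0, c_2 = 3

p(D) = -4·I + 3·D^2, i.e. c_0 = -4, c_1 = 0, c_2 = 3


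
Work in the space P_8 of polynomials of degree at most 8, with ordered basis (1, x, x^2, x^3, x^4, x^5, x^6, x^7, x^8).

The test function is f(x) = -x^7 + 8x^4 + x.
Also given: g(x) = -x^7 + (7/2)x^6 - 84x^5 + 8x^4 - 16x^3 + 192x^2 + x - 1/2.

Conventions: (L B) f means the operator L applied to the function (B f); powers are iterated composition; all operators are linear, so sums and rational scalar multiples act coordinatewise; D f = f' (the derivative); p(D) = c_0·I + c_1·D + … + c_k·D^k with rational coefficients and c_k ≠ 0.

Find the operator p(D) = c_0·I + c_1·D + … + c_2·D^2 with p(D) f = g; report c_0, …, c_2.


D^0 f = -x^7 + 8x^4 + x
D^1 f = -7x^6 + 32x^3 + 1
D^2 f = -42x^5 + 96x^2
matching coefficients of g against c_0 f + c_1 Df + … from the top degree down determines the c_i
solution: c_0 = 1, c_1 = -1/2, c_2 = 2

c_0 = 1, c_1 = -1/2, c_2 = 2


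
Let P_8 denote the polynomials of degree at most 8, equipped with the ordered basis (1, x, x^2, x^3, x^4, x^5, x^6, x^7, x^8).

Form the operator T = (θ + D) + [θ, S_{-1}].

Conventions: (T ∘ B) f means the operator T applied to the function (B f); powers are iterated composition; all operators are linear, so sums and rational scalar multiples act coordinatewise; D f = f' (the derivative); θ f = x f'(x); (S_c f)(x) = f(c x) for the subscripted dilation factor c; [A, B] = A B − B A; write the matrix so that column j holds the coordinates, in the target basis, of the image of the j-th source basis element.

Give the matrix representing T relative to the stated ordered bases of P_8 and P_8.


image of 1: 0
image of x: x + 1
image of x^2: 2x^2 + 2x
image of x^3: 3x^3 + 3x^2
image of x^4: 4x^4 + 4x^3
image of x^5: 5x^5 + 5x^4
image of x^6: 6x^6 + 6x^5
image of x^7: 7x^7 + 7x^6
image of x^8: 8x^8 + 8x^7
each image's coordinates form column j of the matrix

the matrix is [[0, 1, 0, 0, 0, 0, 0, 0, 0]; [0, 1, 2, 0, 0, 0, 0, 0, 0]; [0, 0, 2, 3, 0, 0, 0, 0, 0]; [0, 0, 0, 3, 4, 0, 0, 0, 0]; [0, 0, 0, 0, 4, 5, 0, 0, 0]; [0, 0, 0, 0, 0, 5, 6, 0, 0]; [0, 0, 0, 0, 0, 0, 6, 7, 0]; [0, 0, 0, 0, 0, 0, 0, 7, 8]; [0, 0, 0, 0, 0, 0, 0, 0, 8]] (rows listed top to bottom)


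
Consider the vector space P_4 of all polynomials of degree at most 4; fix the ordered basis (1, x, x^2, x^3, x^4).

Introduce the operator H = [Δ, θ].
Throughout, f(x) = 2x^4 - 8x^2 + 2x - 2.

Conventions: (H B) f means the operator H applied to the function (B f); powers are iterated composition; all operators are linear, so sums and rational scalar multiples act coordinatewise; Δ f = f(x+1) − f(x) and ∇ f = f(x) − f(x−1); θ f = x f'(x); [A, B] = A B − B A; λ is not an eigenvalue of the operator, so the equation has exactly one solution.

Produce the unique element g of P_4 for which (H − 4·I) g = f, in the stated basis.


the image equals g(x) = -(1/2)x^4 - (1/2)x^3 + (1/8)x^2 - (43/16)x - 63/64

write g with unknown coordinates in the stated basis and equate coefficients in (H − 4·I) g = f
solving from the highest basis element down gives g = -(1/2)x^4 - (1/2)x^3 + (1/8)x^2 - (43/16)x - 63/64
check: H g = -2x^3 - (15/2)x^2 - (35/4)x - 95/16
so H g − 4·g = 2x^4 - 8x^2 + 2x - 2 = f ✓


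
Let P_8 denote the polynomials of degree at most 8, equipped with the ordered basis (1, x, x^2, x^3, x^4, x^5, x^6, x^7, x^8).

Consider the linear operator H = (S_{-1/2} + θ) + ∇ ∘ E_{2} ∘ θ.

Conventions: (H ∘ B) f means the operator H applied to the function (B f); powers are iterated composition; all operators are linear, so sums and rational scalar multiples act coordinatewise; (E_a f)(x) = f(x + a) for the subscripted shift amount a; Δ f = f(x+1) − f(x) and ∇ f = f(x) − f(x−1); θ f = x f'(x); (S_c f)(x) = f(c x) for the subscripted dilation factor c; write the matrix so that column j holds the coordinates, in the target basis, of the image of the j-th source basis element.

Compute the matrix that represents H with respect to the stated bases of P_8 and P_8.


image of 1: 1
image of x: (1/2)x + 1
image of x^2: (9/4)x^2 + 4x + 6
image of x^3: (23/8)x^3 + 9x^2 + 27x + 21
image of x^4: (65/16)x^4 + 16x^3 + 72x^2 + 112x + 60
image of x^5: (159/32)x^5 + 25x^4 + 150x^3 + 350x^2 + 375x + 155
image of x^6: (385/64)x^6 + 36x^5 + 270x^4 + 840x^3 + 1350x^2 + 1116x + 378
image of x^7: (895/128)x^7 + 49x^6 + 441x^5 + 1715x^4 + 3675x^3 + 4557x^2 + 3087x + 889
image of x^8: (2049/256)x^8 + 64x^7 + 672x^6 + 3136x^5 + 8400x^4 + 13888x^3 + 14112x^2 + 8128x + 2040
each image's coordinates form column j of the matrix

the matrix is [[1, 1, 6, 21, 60, 155, 378, 889, 2040]; [0, 1/2, 4, 27, 112, 375, 1116, 3087, 8128]; [0, 0, 9/4, 9, 72, 350, 1350, 4557, 14112]; [0, 0, 0, 23/8, 16, 150, 840, 3675, 13888]; [0, 0, 0, 0, 65/16, 25, 270, 1715, 8400]; [0, 0, 0, 0, 0, 159/32, 36, 441, 3136]; [0, 0, 0, 0, 0, 0, 385/64, 49, 672]; [0, 0, 0, 0, 0, 0, 0, 895/128, 64]; [0, 0, 0, 0, 0, 0, 0, 0, 2049/256]] (rows listed top to bottom)


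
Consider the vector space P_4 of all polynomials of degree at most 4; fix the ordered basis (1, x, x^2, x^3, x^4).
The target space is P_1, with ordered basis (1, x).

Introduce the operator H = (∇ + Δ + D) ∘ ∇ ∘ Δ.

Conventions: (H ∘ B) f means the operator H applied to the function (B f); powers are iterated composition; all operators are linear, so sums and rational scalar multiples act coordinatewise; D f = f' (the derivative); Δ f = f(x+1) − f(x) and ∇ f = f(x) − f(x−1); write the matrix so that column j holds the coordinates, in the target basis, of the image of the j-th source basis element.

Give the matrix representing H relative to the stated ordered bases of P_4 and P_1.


the matrix is [[0, 0, 0, 18, 0]; [0, 0, 0, 0, 72]] (rows listed top to bottom)

image of 1: 0
image of x: 0
image of x^2: 0
image of x^3: 18
image of x^4: 72x
each image's coordinates form column j of the matrix


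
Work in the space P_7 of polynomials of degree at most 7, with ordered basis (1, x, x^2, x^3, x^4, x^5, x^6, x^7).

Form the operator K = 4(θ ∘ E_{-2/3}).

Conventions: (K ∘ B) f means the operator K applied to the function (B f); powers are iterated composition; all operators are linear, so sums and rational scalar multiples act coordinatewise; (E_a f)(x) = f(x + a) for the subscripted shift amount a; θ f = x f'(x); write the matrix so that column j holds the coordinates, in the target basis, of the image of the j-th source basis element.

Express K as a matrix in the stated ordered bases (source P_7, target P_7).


the matrix is [[0, 0, 0, 0, 0, 0, 0, 0]; [0, 4, -16/3, 16/3, -128/27, 320/81, -256/81, 1792/729]; [0, 0, 8, -16, 64/3, -640/27, 640/27, -1792/81]; [0, 0, 0, 12, -32, 160/3, -640/9, 2240/27]; [0, 0, 0, 0, 16, -160/3, 320/3, -4480/27]; [0, 0, 0, 0, 0, 20, -80, 560/3]; [0, 0, 0, 0, 0, 0, 24, -112]; [0, 0, 0, 0, 0, 0, 0, 28]] (rows listed top to bottom)

image of 1: 0
image of x: 4x
image of x^2: 8x^2 - (16/3)x
image of x^3: 12x^3 - 16x^2 + (16/3)x
image of x^4: 16x^4 - 32x^3 + (64/3)x^2 - (128/27)x
image of x^5: 20x^5 - (160/3)x^4 + (160/3)x^3 - (640/27)x^2 + (320/81)x
image of x^6: 24x^6 - 80x^5 + (320/3)x^4 - (640/9)x^3 + (640/27)x^2 - (256/81)x
image of x^7: 28x^7 - 112x^6 + (560/3)x^5 - (4480/27)x^4 + (2240/27)x^3 - (1792/81)x^2 + (1792/729)x
each image's coordinates form column j of the matrix


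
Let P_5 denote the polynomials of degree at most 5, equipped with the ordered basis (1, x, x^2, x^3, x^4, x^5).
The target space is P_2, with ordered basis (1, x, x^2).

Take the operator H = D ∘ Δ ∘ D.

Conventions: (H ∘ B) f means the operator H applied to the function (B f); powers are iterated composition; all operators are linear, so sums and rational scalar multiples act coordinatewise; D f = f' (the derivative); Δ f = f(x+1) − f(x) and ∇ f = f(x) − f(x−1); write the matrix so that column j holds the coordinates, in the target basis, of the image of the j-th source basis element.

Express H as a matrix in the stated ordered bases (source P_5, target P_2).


the matrix is [[0, 0, 0, 6, 12, 20]; [0, 0, 0, 0, 24, 60]; [0, 0, 0, 0, 0, 60]] (rows listed top to bottom)

image of 1: 0
image of x: 0
image of x^2: 0
image of x^3: 6
image of x^4: 24x + 12
image of x^5: 60x^2 + 60x + 20
each image's coordinates form column j of the matrix


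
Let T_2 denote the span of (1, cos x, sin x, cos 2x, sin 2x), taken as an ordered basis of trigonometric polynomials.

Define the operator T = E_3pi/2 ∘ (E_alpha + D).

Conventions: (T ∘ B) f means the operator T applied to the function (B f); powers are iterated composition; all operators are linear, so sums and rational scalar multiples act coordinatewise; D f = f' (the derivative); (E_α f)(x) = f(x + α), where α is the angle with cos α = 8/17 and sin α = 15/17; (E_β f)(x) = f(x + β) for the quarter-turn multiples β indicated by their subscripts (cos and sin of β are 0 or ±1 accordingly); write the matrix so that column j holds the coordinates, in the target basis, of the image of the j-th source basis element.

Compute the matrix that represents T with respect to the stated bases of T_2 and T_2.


image of 1: 1
image of cos x: (32/17)cos x + (8/17)sin x
image of sin x: -(8/17)cos x + (32/17)sin x
image of cos 2x: (161/289)cos 2x + (818/289)sin 2x
image of sin 2x: -(818/289)cos 2x + (161/289)sin 2x
each image's coordinates form column j of the matrix

the matrix is [[1, 0, 0, 0, 0]; [0, 32/17, -8/17, 0, 0]; [0, 8/17, 32/17, 0, 0]; [0, 0, 0, 161/289, -818/289]; [0, 0, 0, 818/289, 161/289]] (rows listed top to bottom)


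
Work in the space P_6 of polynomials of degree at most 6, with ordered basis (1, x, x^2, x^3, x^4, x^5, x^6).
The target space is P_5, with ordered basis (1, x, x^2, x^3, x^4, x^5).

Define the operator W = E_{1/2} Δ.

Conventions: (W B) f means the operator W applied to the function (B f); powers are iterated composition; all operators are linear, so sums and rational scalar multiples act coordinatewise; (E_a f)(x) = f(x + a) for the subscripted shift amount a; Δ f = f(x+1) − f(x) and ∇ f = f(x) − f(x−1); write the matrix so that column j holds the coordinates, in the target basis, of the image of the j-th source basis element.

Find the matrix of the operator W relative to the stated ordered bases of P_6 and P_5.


image of 1: 0
image of x: 1
image of x^2: 2x + 2
image of x^3: 3x^2 + 6x + 13/4
image of x^4: 4x^3 + 12x^2 + 13x + 5
image of x^5: 5x^4 + 20x^3 + (65/2)x^2 + 25x + 121/16
image of x^6: 6x^5 + 30x^4 + 65x^3 + 75x^2 + (363/8)x + 91/8
each image's coordinates form column j of the matrix

the matrix is [[0, 1, 2, 13/4, 5, 121/16, 91/8]; [0, 0, 2, 6, 13, 25, 363/8]; [0, 0, 0, 3, 12, 65/2, 75]; [0, 0, 0, 0, 4, 20, 65]; [0, 0, 0, 0, 0, 5, 30]; [0, 0, 0, 0, 0, 0, 6]] (rows listed top to bottom)


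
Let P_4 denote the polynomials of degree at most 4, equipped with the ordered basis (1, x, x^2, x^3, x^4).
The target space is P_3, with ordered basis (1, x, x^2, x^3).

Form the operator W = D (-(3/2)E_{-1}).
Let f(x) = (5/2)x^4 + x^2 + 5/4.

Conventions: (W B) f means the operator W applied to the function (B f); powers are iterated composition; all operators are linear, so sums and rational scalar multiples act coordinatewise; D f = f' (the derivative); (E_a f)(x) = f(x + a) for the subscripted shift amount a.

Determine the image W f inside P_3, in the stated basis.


g(x) = -15x^3 + 45x^2 - 48x + 18

E_{-1} f = (5/2)x^4 - 10x^3 + 16x^2 - 12x + 19/4
(-(3/2)E_{-1}) f = -(15/4)x^4 + 15x^3 - 24x^2 + 18x - 57/8
D (-(3/2)E_{-1}) f = -15x^3 + 45x^2 - 48x + 18


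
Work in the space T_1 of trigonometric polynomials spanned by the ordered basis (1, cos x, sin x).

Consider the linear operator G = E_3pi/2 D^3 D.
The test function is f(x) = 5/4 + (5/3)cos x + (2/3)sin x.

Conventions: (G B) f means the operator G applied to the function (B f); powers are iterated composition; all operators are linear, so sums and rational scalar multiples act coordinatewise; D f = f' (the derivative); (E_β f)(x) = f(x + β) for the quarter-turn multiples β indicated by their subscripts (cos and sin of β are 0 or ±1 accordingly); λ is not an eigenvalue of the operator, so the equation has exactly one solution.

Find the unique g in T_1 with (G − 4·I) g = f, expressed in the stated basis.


write g with unknown coordinates in the stated basis and equate coefficients in (G − 4·I) g = f
solving from the highest basis element down gives g = -5/16 - (6/17)cos x - (13/51)sin x
check: G g = (13/51)cos x - (6/17)sin x
so G g − 4·g = 5/4 + (5/3)cos x + (2/3)sin x = f ✓

the image equals g(x) = -5/16 - (6/17)cos x - (13/51)sin x


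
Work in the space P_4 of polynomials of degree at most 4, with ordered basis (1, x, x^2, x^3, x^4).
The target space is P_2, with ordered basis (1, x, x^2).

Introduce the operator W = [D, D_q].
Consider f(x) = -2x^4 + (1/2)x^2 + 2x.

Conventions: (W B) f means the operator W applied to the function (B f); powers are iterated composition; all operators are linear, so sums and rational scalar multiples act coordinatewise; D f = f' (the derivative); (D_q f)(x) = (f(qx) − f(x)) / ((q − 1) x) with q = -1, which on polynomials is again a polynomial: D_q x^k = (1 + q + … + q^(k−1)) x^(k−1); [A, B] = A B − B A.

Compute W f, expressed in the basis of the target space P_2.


the image equals g(x) = 8x^2 - 1

D_q f = 2
D D_q f = 0
D f = -8x^3 + x + 2
D_q D f = -8x^2 + 1
[D, D_q] f = 8x^2 - 1


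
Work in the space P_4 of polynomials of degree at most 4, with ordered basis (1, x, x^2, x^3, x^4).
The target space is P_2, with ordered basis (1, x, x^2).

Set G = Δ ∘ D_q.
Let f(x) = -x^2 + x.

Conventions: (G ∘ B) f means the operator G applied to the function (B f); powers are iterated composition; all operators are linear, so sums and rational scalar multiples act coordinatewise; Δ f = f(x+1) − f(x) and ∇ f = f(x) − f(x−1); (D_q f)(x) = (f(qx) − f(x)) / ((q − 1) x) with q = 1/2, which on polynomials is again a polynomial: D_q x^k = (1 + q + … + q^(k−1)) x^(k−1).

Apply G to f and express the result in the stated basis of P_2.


the image equals g(x) = -3/2

D_q f = -(3/2)x + 1
Δ D_q f = -3/2


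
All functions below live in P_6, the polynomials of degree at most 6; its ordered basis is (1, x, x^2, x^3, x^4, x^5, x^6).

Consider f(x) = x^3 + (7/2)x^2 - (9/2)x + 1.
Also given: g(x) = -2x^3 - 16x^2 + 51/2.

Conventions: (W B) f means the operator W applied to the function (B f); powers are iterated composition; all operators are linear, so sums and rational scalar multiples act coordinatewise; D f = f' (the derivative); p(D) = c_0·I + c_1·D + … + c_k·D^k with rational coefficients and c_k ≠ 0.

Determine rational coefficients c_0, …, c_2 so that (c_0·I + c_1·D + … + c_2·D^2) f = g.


D^0 f = x^3 + (7/2)x^2 - (9/2)x + 1
D^1 f = 3x^2 + 7x - 9/2
D^2 f = 6x + 7
matching coefficients of g against c_0 f + c_1 Df + … from the top degree down determines the c_i
solution: c_0 = -2, c_1 = -3, c_2 = 2

p(D) = -2·I − 3·D + 2·D^2, i.e. c_0 = -2, c_1 = -3, c_2 = 2


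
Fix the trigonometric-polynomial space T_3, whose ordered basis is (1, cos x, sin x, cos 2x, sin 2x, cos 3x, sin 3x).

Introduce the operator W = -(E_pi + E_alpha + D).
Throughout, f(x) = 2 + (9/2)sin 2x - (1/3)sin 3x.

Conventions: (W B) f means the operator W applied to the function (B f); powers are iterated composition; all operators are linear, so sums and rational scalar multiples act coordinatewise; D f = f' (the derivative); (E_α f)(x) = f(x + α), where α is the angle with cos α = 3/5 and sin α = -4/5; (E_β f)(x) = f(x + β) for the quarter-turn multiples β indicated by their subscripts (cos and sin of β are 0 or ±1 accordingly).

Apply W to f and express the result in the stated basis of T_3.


E_pi f = 2 + (9/2)sin 2x + (1/3)sin 3x
E_alpha f = 2 - (108/25)cos 2x - (63/50)sin 2x + (44/375)cos 3x + (39/125)sin 3x
D f = 9cos 2x - cos 3x
(E_pi + E_alpha + D) f = 4 + (117/25)cos 2x + (81/25)sin 2x - (331/375)cos 3x + (242/375)sin 3x
(-(E_pi + E_alpha + D)) f = -4 - (117/25)cos 2x - (81/25)sin 2x + (331/375)cos 3x - (242/375)sin 3x

g(x) = -4 - (117/25)cos 2x - (81/25)sin 2x + (331/375)cos 3x - (242/375)sin 3x
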